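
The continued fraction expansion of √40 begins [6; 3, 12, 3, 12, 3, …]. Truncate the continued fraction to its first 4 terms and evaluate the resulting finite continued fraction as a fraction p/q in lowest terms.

721/114

a_0 = 6: 6/1
a_1 = 3: 19/3
a_2 = 12: 234/37
a_3 = 3: 721/114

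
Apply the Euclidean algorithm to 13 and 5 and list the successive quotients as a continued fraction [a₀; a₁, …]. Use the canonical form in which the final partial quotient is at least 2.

[2; 1, 1, 2]

Run the Euclidean algorithm, recording each quotient:
13 = 2·5 + 3, so a_0 = 2
5 = 1·3 + 2, so a_1 = 1
3 = 1·2 + 1, so a_2 = 1
2 = 2·1 + 0, so a_3 = 2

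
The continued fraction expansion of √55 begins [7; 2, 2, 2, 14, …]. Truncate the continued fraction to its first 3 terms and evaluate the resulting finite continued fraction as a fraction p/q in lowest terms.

Start with 2.
2 + 1/(2/1) = 2 + 1/2 = 5/2
7 + 1/(5/2) = 7 + 2/5 = 37/5

37/5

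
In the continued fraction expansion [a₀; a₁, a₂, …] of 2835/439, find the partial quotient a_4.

2835 = 6·439 + 201, so a_0 = 6
439 = 2·201 + 37, so a_1 = 2
201 = 5·37 + 16, so a_2 = 5
37 = 2·16 + 5, so a_3 = 2
16 = 3·5 + 1, so a_4 = 3

3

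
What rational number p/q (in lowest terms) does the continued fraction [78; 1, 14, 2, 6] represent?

Compute successive convergents:
a_0 = 78: 78/1
a_1 = 1: 79/1
a_2 = 14: 1184/15
a_3 = 2: 2447/31
a_4 = 6: 15866/201

15866/201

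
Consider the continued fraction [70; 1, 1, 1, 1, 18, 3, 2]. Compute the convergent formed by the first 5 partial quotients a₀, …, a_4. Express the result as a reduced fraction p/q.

a_0 = 70: 70/1
a_1 = 1: 71/1
a_2 = 1: 141/2
a_3 = 1: 212/3
a_4 = 1: 353/5

353/5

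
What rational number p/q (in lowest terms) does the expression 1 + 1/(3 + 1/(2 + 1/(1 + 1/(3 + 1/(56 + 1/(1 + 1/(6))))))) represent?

19195/14796

a_0 = 1: 1/1
a_1 = 3: 4/3
a_2 = 2: 9/7
a_3 = 1: 13/10
a_4 = 3: 48/37
a_5 = 56: 2701/2082
a_6 = 1: 2749/2119
a_7 = 6: 19195/14796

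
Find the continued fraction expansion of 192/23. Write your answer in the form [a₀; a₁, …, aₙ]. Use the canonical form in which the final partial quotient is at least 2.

⌊192/23⌋ = 8, remainder 8
⌊23/8⌋ = 2, remainder 7
⌊8/7⌋ = 1, remainder 1
⌊7/1⌋ = 7, remainder 0

[8; 2, 1, 7]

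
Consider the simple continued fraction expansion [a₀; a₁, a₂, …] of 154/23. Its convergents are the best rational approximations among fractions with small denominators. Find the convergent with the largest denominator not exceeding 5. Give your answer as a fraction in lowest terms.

20/3

a_0 = 6: 6/1  (≤ bound)
a_1 = 1: 7/1  (≤ bound)
a_2 = 2: 20/3  (≤ bound)
a_3 = 3: 67/10  (> 5, stop)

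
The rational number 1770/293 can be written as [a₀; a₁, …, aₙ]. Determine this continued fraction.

Run the Euclidean algorithm, recording each quotient:
1770 = 6·293 + 12, so a_0 = 6
293 = 24·12 + 5, so a_1 = 24
12 = 2·5 + 2, so a_2 = 2
5 = 2·2 + 1, so a_3 = 2
2 = 2·1 + 0, so a_4 = 2

[6; 24, 2, 2, 2]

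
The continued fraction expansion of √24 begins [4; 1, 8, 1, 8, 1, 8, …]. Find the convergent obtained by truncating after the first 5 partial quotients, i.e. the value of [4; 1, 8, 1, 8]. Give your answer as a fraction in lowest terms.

Start with 8.
1 + 1/(8/1) = 1 + 1/8 = 9/8
8 + 1/(9/8) = 8 + 8/9 = 80/9
1 + 1/(80/9) = 1 + 9/80 = 89/80
4 + 1/(89/80) = 4 + 80/89 = 436/89

436/89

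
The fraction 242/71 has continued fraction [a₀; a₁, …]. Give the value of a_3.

⌊242/71⌋ = 3, remainder 29
⌊71/29⌋ = 2, remainder 13
⌊29/13⌋ = 2, remainder 3
⌊13/3⌋ = 4, remainder 1

4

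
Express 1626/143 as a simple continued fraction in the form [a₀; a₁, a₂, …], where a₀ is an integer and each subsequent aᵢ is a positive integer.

1626 = 11·143 + 53, so a_0 = 11
143 = 2·53 + 37, so a_1 = 2
53 = 1·37 + 16, so a_2 = 1
37 = 2·16 + 5, so a_3 = 2
16 = 3·5 + 1, so a_4 = 3
5 = 5·1 + 0, so a_5 = 5

[11; 2, 1, 2, 3, 5]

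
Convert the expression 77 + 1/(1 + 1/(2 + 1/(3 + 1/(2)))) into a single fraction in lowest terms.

1787/23

Start with 2.
3 + 1/(2/1) = 3 + 1/2 = 7/2
2 + 1/(7/2) = 2 + 2/7 = 16/7
1 + 1/(16/7) = 1 + 7/16 = 23/16
77 + 1/(23/16) = 77 + 16/23 = 1787/23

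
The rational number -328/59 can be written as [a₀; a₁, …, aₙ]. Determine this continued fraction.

[-6; 2, 3, 1, 2, 2]

⌊-328/59⌋ = -6, remainder 26
⌊59/26⌋ = 2, remainder 7
⌊26/7⌋ = 3, remainder 5
⌊7/5⌋ = 1, remainder 2
⌊5/2⌋ = 2, remainder 1
⌊2/1⌋ = 2, remainder 0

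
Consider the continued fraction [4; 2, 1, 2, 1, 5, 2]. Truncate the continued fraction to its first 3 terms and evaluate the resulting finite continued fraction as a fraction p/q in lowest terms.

Start with 1.
2 + 1/(1/1) = 2 + 1/1 = 3/1
4 + 1/(3/1) = 4 + 1/3 = 13/3

13/3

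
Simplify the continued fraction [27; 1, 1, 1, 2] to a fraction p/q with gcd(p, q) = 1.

221/8

Start with 2.
1 + 1/(2/1) = 1 + 1/2 = 3/2
1 + 1/(3/2) = 1 + 2/3 = 5/3
1 + 1/(5/3) = 1 + 3/5 = 8/5
27 + 1/(8/5) = 27 + 5/8 = 221/8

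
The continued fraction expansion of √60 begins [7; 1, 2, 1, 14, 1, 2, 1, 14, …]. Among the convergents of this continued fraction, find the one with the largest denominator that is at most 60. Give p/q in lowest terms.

457/59

a_0 = 7: 7/1  (≤ bound)
a_1 = 1: 8/1  (≤ bound)
a_2 = 2: 23/3  (≤ bound)
a_3 = 1: 31/4  (≤ bound)
a_4 = 14: 457/59  (≤ bound)
a_5 = 1: 488/63  (> 60, stop)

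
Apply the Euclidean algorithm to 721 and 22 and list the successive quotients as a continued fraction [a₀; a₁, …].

⌊721/22⌋ = 32, remainder 17
⌊22/17⌋ = 1, remainder 5
⌊17/5⌋ = 3, remainder 2
⌊5/2⌋ = 2, remainder 1
⌊2/1⌋ = 2, remainder 0

[32; 1, 3, 2, 2]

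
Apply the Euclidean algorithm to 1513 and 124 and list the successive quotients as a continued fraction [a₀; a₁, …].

[12; 4, 1, 24]

Repeatedly divide and take the remainder:
1513 ÷ 124 → quotient 12, remainder 25
124 ÷ 25 → quotient 4, remainder 24
25 ÷ 24 → quotient 1, remainder 1
24 ÷ 1 → quotient 24, remainder 0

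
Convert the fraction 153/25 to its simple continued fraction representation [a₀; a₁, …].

[6; 8, 3]

153 = 6·25 + 3, so a_0 = 6
25 = 8·3 + 1, so a_1 = 8
3 = 3·1 + 0, so a_2 = 3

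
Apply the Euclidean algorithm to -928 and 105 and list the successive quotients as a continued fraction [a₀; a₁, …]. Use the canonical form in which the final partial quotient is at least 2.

Apply division with remainder until the remainder is 0:
-928 ÷ 105 → quotient -9, remainder 17
105 ÷ 17 → quotient 6, remainder 3
17 ÷ 3 → quotient 5, remainder 2
3 ÷ 2 → quotient 1, remainder 1
2 ÷ 1 → quotient 2, remainder 0

[-9; 6, 5, 1, 2]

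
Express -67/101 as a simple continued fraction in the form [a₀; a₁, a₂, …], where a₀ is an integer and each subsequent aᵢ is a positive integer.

-67 ÷ 101 → quotient -1, remainder 34
101 ÷ 34 → quotient 2, remainder 33
34 ÷ 33 → quotient 1, remainder 1
33 ÷ 1 → quotient 33, remainder 0

[-1; 2, 1, 33]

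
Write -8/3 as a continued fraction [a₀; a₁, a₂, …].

⌊-8/3⌋ = -3, remainder 1
⌊3/1⌋ = 3, remainder 0

[-3; 3]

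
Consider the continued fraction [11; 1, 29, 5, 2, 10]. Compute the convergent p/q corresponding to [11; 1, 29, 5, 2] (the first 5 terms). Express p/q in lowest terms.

Compute successive convergents:
a_0 = 11: 11/1
a_1 = 1: 12/1
a_2 = 29: 359/30
a_3 = 5: 1807/151
a_4 = 2: 3973/332

3973/332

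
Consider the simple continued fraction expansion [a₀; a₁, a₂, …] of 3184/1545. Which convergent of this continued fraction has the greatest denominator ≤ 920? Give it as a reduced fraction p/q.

1321/641

a_0 = 2: 2/1  (≤ bound)
a_1 = 16: 33/16  (≤ bound)
a_2 = 2: 68/33  (≤ bound)
a_3 = 3: 237/115  (≤ bound)
a_4 = 2: 542/263  (≤ bound)
a_5 = 2: 1321/641  (≤ bound)
a_6 = 2: 3184/1545  (> 920, stop)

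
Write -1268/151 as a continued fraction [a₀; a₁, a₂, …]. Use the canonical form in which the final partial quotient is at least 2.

[-9; 1, 1, 1, 1, 14, 2]

-1268 ÷ 151 → quotient -9, remainder 91
151 ÷ 91 → quotient 1, remainder 60
91 ÷ 60 → quotient 1, remainder 31
60 ÷ 31 → quotient 1, remainder 29
31 ÷ 29 → quotient 1, remainder 2
29 ÷ 2 → quotient 14, remainder 1
2 ÷ 1 → quotient 2, remainder 0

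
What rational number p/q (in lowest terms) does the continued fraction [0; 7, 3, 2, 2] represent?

Start with 2.
2 + 1/(2/1) = 2 + 1/2 = 5/2
3 + 1/(5/2) = 3 + 2/5 = 17/5
7 + 1/(17/5) = 7 + 5/17 = 124/17
0 + 1/(124/17) = 0 + 17/124 = 17/124

17/124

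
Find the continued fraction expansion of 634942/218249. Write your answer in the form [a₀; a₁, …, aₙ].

[2; 1, 10, 50, 3, 1, 3, 26]

⌊634942/218249⌋ = 2, remainder 198444
⌊218249/198444⌋ = 1, remainder 19805
⌊198444/19805⌋ = 10, remainder 394
⌊19805/394⌋ = 50, remainder 105
⌊394/105⌋ = 3, remainder 79
⌊105/79⌋ = 1, remainder 26
⌊79/26⌋ = 3, remainder 1
⌊26/1⌋ = 26, remainder 0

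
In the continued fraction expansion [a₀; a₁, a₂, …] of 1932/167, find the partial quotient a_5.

1

1932 = 11·167 + 95, so a_0 = 11
167 = 1·95 + 72, so a_1 = 1
95 = 1·72 + 23, so a_2 = 1
72 = 3·23 + 3, so a_3 = 3
23 = 7·3 + 2, so a_4 = 7
3 = 1·2 + 1, so a_5 = 1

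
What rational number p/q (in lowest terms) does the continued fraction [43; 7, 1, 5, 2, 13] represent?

a_0 = 43: 43/1
a_1 = 7: 302/7
a_2 = 1: 345/8
a_3 = 5: 2027/47
a_4 = 2: 4399/102
a_5 = 13: 59214/1373

59214/1373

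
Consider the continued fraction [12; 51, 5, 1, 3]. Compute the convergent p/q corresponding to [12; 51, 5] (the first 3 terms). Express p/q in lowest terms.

3077/256

a_0 = 12: 12/1
a_1 = 51: 613/51
a_2 = 5: 3077/256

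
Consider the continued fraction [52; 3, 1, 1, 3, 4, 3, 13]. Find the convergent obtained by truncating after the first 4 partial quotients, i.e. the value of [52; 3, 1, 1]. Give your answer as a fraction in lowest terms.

Use the convergent recurrence hₖ = aₖ·hₖ₋₁ + hₖ₋₂ (and likewise for the denominators kₖ):
a_0 = 52: 52/1
a_1 = 3: 157/3
a_2 = 1: 209/4
a_3 = 1: 366/7

366/7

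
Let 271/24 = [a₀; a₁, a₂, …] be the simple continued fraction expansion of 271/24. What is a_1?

3

271 ÷ 24 → quotient 11, remainder 7
24 ÷ 7 → quotient 3, remainder 3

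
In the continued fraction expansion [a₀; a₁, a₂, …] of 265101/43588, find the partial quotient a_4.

1

265101 ÷ 43588 → quotient 6, remainder 3573
43588 ÷ 3573 → quotient 12, remainder 712
3573 ÷ 712 → quotient 5, remainder 13
712 ÷ 13 → quotient 54, remainder 10
13 ÷ 10 → quotient 1, remainder 3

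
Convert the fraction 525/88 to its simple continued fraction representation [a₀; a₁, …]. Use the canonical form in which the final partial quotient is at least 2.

525 ÷ 88 → quotient 5, remainder 85
88 ÷ 85 → quotient 1, remainder 3
85 ÷ 3 → quotient 28, remainder 1
3 ÷ 1 → quotient 3, remainder 0

[5; 1, 28, 3]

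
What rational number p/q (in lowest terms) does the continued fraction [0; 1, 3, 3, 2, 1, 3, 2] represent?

a_0 = 0: 0/1
a_1 = 1: 1/1
a_2 = 3: 3/4
a_3 = 3: 10/13
a_4 = 2: 23/30
a_5 = 1: 33/43
a_6 = 3: 122/159
a_7 = 2: 277/361

277/361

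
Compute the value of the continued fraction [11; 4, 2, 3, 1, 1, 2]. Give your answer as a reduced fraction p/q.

Starting at the tail and folding back:
Start with 2.
1 + 1/(2/1) = 1 + 1/2 = 3/2
1 + 1/(3/2) = 1 + 2/3 = 5/3
3 + 1/(5/3) = 3 + 3/5 = 18/5
2 + 1/(18/5) = 2 + 5/18 = 41/18
4 + 1/(41/18) = 4 + 18/41 = 182/41
11 + 1/(182/41) = 11 + 41/182 = 2043/182

2043/182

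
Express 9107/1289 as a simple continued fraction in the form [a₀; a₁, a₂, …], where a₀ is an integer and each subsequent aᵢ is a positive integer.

[7; 15, 2, 1, 8, 1, 2]

⌊9107/1289⌋ = 7, remainder 84
⌊1289/84⌋ = 15, remainder 29
⌊84/29⌋ = 2, remainder 26
⌊29/26⌋ = 1, remainder 3
⌊26/3⌋ = 8, remainder 2
⌊3/2⌋ = 1, remainder 1
⌊2/1⌋ = 2, remainder 0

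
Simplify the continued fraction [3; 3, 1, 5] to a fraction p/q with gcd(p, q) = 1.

a_0 = 3: 3/1
a_1 = 3: 10/3
a_2 = 1: 13/4
a_3 = 5: 75/23

75/23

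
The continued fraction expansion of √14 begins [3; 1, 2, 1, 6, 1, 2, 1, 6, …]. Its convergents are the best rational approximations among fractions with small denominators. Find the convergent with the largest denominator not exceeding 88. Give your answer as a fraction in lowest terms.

a_0 = 3: 3/1  (≤ bound)
a_1 = 1: 4/1  (≤ bound)
a_2 = 2: 11/3  (≤ bound)
a_3 = 1: 15/4  (≤ bound)
a_4 = 6: 101/27  (≤ bound)
a_5 = 1: 116/31  (≤ bound)
a_6 = 2: 333/89  (> 88, stop)

116/31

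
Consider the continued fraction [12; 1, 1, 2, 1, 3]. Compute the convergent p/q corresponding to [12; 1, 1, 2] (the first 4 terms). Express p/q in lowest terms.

Collapse the nested fraction from the inside out:
Start with 2.
1 + 1/(2/1) = 1 + 1/2 = 3/2
1 + 1/(3/2) = 1 + 2/3 = 5/3
12 + 1/(5/3) = 12 + 3/5 = 63/5

63/5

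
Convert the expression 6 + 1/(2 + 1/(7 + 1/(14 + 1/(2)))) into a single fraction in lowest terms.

2839/439

a_0 = 6: 6/1
a_1 = 2: 13/2
a_2 = 7: 97/15
a_3 = 14: 1371/212
a_4 = 2: 2839/439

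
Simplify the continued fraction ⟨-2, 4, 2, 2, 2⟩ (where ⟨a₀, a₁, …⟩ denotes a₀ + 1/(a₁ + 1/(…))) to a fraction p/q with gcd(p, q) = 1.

Starting at the tail and folding back:
Start with 2.
2 + 1/(2/1) = 2 + 1/2 = 5/2
2 + 1/(5/2) = 2 + 2/5 = 12/5
4 + 1/(12/5) = 4 + 5/12 = 53/12
-2 + 1/(53/12) = -2 + 12/53 = -94/53

-94/53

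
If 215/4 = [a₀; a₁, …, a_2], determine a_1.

215 = 53·4 + 3, so a_0 = 53
4 = 1·3 + 1, so a_1 = 1

1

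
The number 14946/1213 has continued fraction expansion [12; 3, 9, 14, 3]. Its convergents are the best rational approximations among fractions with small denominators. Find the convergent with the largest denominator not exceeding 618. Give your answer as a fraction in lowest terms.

List convergents until the denominator exceeds the bound:
a_0 = 12: 12/1  (≤ bound)
a_1 = 3: 37/3  (≤ bound)
a_2 = 9: 345/28  (≤ bound)
a_3 = 14: 4867/395  (≤ bound)
a_4 = 3: 14946/1213  (> 618, stop)

4867/395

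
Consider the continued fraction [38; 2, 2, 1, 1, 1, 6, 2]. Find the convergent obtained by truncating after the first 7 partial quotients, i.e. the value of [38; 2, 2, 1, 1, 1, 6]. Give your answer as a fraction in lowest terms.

4841/126

Starting at the tail and folding back:
Start with 6.
1 + 1/(6/1) = 1 + 1/6 = 7/6
1 + 1/(7/6) = 1 + 6/7 = 13/7
1 + 1/(13/7) = 1 + 7/13 = 20/13
2 + 1/(20/13) = 2 + 13/20 = 53/20
2 + 1/(53/20) = 2 + 20/53 = 126/53
38 + 1/(126/53) = 38 + 53/126 = 4841/126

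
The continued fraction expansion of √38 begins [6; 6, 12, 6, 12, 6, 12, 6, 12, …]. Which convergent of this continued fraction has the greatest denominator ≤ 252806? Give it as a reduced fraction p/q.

202501/32850

List convergents until the denominator exceeds the bound:
a_0 = 6: 6/1  (≤ bound)
a_1 = 6: 37/6  (≤ bound)
a_2 = 12: 450/73  (≤ bound)
a_3 = 6: 2737/444  (≤ bound)
a_4 = 12: 33294/5401  (≤ bound)
a_5 = 6: 202501/32850  (≤ bound)
a_6 = 12: 2463306/399601  (> 252806, stop)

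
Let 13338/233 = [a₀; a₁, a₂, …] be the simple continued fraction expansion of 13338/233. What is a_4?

2

13338 = 57·233 + 57, so a_0 = 57
233 = 4·57 + 5, so a_1 = 4
57 = 11·5 + 2, so a_2 = 11
5 = 2·2 + 1, so a_3 = 2
2 = 2·1 + 0, so a_4 = 2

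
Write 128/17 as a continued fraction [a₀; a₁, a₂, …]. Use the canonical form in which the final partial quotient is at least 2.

Run the Euclidean algorithm, recording each quotient:
128 ÷ 17 → quotient 7, remainder 9
17 ÷ 9 → quotient 1, remainder 8
9 ÷ 8 → quotient 1, remainder 1
8 ÷ 1 → quotient 8, remainder 0

[7; 1, 1, 8]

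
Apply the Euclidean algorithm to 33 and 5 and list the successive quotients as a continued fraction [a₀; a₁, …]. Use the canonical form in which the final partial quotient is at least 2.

[6; 1, 1, 2]

⌊33/5⌋ = 6, remainder 3
⌊5/3⌋ = 1, remainder 2
⌊3/2⌋ = 1, remainder 1
⌊2/1⌋ = 2, remainder 0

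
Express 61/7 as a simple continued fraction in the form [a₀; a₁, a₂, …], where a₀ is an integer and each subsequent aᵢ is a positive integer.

[8; 1, 2, 2]

Apply division with remainder until the remainder is 0:
61 ÷ 7 → quotient 8, remainder 5
7 ÷ 5 → quotient 1, remainder 2
5 ÷ 2 → quotient 2, remainder 1
2 ÷ 1 → quotient 2, remainder 0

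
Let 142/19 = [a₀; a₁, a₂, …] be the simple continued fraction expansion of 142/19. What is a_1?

Apply division with remainder until the remainder is 0:
142 ÷ 19 → quotient 7, remainder 9
19 ÷ 9 → quotient 2, remainder 1

2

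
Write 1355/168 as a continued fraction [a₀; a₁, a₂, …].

[8; 15, 3, 1, 2]

1355 = 8·168 + 11, so a_0 = 8
168 = 15·11 + 3, so a_1 = 15
11 = 3·3 + 2, so a_2 = 3
3 = 1·2 + 1, so a_3 = 1
2 = 2·1 + 0, so a_4 = 2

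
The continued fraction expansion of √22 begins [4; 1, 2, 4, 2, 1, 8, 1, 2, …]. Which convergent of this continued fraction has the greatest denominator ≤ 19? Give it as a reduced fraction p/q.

List convergents until the denominator exceeds the bound:
a_0 = 4: 4/1  (≤ bound)
a_1 = 1: 5/1  (≤ bound)
a_2 = 2: 14/3  (≤ bound)
a_3 = 4: 61/13  (≤ bound)
a_4 = 2: 136/29  (> 19, stop)

61/13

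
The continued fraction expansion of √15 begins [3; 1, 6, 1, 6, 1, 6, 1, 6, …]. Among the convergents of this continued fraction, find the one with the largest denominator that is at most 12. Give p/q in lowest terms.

31/8

a_0 = 3: 3/1  (≤ bound)
a_1 = 1: 4/1  (≤ bound)
a_2 = 6: 27/7  (≤ bound)
a_3 = 1: 31/8  (≤ bound)
a_4 = 6: 213/55  (> 12, stop)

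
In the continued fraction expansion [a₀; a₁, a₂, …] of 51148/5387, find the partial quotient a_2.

46

Apply division with remainder until the remainder is 0:
51148 = 9·5387 + 2665, so a_0 = 9
5387 = 2·2665 + 57, so a_1 = 2
2665 = 46·57 + 43, so a_2 = 46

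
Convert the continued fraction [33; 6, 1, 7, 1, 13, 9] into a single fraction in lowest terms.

258897/7811

Start with 9.
13 + 1/(9/1) = 13 + 1/9 = 118/9
1 + 1/(118/9) = 1 + 9/118 = 127/118
7 + 1/(127/118) = 7 + 118/127 = 1007/127
1 + 1/(1007/127) = 1 + 127/1007 = 1134/1007
6 + 1/(1134/1007) = 6 + 1007/1134 = 7811/1134
33 + 1/(7811/1134) = 33 + 1134/7811 = 258897/7811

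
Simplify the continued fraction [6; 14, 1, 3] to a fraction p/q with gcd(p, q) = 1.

Start with 3.
1 + 1/(3/1) = 1 + 1/3 = 4/3
14 + 1/(4/3) = 14 + 3/4 = 59/4
6 + 1/(59/4) = 6 + 4/59 = 358/59

358/59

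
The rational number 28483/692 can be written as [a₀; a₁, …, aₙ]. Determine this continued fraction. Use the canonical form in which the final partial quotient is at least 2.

⌊28483/692⌋ = 41, remainder 111
⌊692/111⌋ = 6, remainder 26
⌊111/26⌋ = 4, remainder 7
⌊26/7⌋ = 3, remainder 5
⌊7/5⌋ = 1, remainder 2
⌊5/2⌋ = 2, remainder 1
⌊2/1⌋ = 2, remainder 0

[41; 6, 4, 3, 1, 2, 2]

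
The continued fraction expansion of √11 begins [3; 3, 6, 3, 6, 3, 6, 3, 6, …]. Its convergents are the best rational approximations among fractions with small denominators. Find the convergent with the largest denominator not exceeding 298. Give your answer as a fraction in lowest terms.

199/60

List convergents until the denominator exceeds the bound:
a_0 = 3: 3/1  (≤ bound)
a_1 = 3: 10/3  (≤ bound)
a_2 = 6: 63/19  (≤ bound)
a_3 = 3: 199/60  (≤ bound)
a_4 = 6: 1257/379  (> 298, stop)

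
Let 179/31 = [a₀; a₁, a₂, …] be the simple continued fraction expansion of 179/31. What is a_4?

179 ÷ 31 → quotient 5, remainder 24
31 ÷ 24 → quotient 1, remainder 7
24 ÷ 7 → quotient 3, remainder 3
7 ÷ 3 → quotient 2, remainder 1
3 ÷ 1 → quotient 3, remainder 0

3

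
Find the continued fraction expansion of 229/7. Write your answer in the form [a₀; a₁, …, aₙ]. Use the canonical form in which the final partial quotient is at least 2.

229 ÷ 7 → quotient 32, remainder 5
7 ÷ 5 → quotient 1, remainder 2
5 ÷ 2 → quotient 2, remainder 1
2 ÷ 1 → quotient 2, remainder 0

[32; 1, 2, 2]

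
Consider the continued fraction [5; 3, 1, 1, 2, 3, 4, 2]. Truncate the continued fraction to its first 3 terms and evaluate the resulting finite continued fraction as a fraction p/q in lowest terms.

Use the convergent recurrence hₖ = aₖ·hₖ₋₁ + hₖ₋₂ (and likewise for the denominators kₖ):
a_0 = 5: 5/1
a_1 = 3: 16/3
a_2 = 1: 21/4

21/4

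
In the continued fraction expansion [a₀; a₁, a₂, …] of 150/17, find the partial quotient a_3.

1

⌊150/17⌋ = 8, remainder 14
⌊17/14⌋ = 1, remainder 3
⌊14/3⌋ = 4, remainder 2
⌊3/2⌋ = 1, remainder 1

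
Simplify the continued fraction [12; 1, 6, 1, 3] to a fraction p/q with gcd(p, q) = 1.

a_0 = 12: 12/1
a_1 = 1: 13/1
a_2 = 6: 90/7
a_3 = 1: 103/8
a_4 = 3: 399/31

399/31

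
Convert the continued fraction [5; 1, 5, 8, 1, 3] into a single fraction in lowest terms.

1249/214

Start with 3.
1 + 1/(3/1) = 1 + 1/3 = 4/3
8 + 1/(4/3) = 8 + 3/4 = 35/4
5 + 1/(35/4) = 5 + 4/35 = 179/35
1 + 1/(179/35) = 1 + 35/179 = 214/179
5 + 1/(214/179) = 5 + 179/214 = 1249/214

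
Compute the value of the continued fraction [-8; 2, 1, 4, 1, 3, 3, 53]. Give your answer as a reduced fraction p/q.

-86410/11301

a_0 = -8: -8/1
a_1 = 2: -15/2
a_2 = 1: -23/3
a_3 = 4: -107/14
a_4 = 1: -130/17
a_5 = 3: -497/65
a_6 = 3: -1621/212
a_7 = 53: -86410/11301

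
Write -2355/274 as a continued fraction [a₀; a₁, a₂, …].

[-9; 2, 2, 7, 2, 3]

Repeatedly divide and take the remainder:
-2355 ÷ 274 → quotient -9, remainder 111
274 ÷ 111 → quotient 2, remainder 52
111 ÷ 52 → quotient 2, remainder 7
52 ÷ 7 → quotient 7, remainder 3
7 ÷ 3 → quotient 2, remainder 1
3 ÷ 1 → quotient 3, remainder 0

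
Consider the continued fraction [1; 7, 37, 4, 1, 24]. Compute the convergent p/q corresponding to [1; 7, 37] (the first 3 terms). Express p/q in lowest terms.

297/260

Start with 37.
7 + 1/(37/1) = 7 + 1/37 = 260/37
1 + 1/(260/37) = 1 + 37/260 = 297/260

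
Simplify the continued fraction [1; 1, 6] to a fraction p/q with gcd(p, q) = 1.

Start with 6.
1 + 1/(6/1) = 1 + 1/6 = 7/6
1 + 1/(7/6) = 1 + 6/7 = 13/7

13/7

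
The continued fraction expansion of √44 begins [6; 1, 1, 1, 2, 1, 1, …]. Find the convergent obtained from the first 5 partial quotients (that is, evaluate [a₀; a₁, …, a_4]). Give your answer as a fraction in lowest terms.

53/8

Start with 2.
1 + 1/(2/1) = 1 + 1/2 = 3/2
1 + 1/(3/2) = 1 + 2/3 = 5/3
1 + 1/(5/3) = 1 + 3/5 = 8/5
6 + 1/(8/5) = 6 + 5/8 = 53/8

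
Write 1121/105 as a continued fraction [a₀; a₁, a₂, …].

⌊1121/105⌋ = 10, remainder 71
⌊105/71⌋ = 1, remainder 34
⌊71/34⌋ = 2, remainder 3
⌊34/3⌋ = 11, remainder 1
⌊3/1⌋ = 3, remainder 0

[10; 1, 2, 11, 3]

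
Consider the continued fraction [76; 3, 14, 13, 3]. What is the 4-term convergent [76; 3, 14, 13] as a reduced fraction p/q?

42895/562

Build up convergents one term at a time:
a_0 = 76: 76/1
a_1 = 3: 229/3
a_2 = 14: 3282/43
a_3 = 13: 42895/562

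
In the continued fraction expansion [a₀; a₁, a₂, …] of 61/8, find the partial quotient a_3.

61 = 7·8 + 5, so a_0 = 7
8 = 1·5 + 3, so a_1 = 1
5 = 1·3 + 2, so a_2 = 1
3 = 1·2 + 1, so a_3 = 1

1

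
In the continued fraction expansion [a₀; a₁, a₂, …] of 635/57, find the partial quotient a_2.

8

Apply division with remainder until the remainder is 0:
⌊635/57⌋ = 11, remainder 8
⌊57/8⌋ = 7, remainder 1
⌊8/1⌋ = 8, remainder 0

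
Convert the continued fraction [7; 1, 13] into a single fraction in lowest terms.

a_0 = 7: 7/1
a_1 = 1: 8/1
a_2 = 13: 111/14

111/14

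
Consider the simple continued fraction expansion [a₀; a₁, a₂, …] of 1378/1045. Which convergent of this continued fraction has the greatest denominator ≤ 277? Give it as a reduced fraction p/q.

a_0 = 1: 1/1  (≤ bound)
a_1 = 3: 4/3  (≤ bound)
a_2 = 7: 29/22  (≤ bound)
a_3 = 4: 120/91  (≤ bound)
a_4 = 5: 629/477  (> 277, stop)

120/91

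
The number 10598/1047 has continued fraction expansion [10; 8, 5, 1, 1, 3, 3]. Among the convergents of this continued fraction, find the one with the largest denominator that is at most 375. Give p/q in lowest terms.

3229/319

List convergents until the denominator exceeds the bound:
a_0 = 10: 10/1  (≤ bound)
a_1 = 8: 81/8  (≤ bound)
a_2 = 5: 415/41  (≤ bound)
a_3 = 1: 496/49  (≤ bound)
a_4 = 1: 911/90  (≤ bound)
a_5 = 3: 3229/319  (≤ bound)
a_6 = 3: 10598/1047  (> 375, stop)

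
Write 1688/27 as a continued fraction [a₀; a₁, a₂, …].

[62; 1, 1, 13]

Repeatedly divide and take the remainder:
⌊1688/27⌋ = 62, remainder 14
⌊27/14⌋ = 1, remainder 13
⌊14/13⌋ = 1, remainder 1
⌊13/1⌋ = 13, remainder 0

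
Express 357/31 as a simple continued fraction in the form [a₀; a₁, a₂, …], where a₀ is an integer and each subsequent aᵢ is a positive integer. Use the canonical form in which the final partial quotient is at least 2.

[11; 1, 1, 15]

357 = 11·31 + 16, so a_0 = 11
31 = 1·16 + 15, so a_1 = 1
16 = 1·15 + 1, so a_2 = 1
15 = 15·1 + 0, so a_3 = 15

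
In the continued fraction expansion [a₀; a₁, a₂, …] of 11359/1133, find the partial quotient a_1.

39

Apply division with remainder until the remainder is 0:
11359 ÷ 1133 → quotient 10, remainder 29
1133 ÷ 29 → quotient 39, remainder 2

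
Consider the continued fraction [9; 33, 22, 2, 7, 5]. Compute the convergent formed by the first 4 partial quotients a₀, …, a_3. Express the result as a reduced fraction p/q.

Use the convergent recurrence hₖ = aₖ·hₖ₋₁ + hₖ₋₂ (and likewise for the denominators kₖ):
a_0 = 9: 9/1
a_1 = 33: 298/33
a_2 = 22: 6565/727
a_3 = 2: 13428/1487

13428/1487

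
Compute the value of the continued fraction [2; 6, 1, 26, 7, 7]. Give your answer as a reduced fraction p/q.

20255/9449

Start with 7.
7 + 1/(7/1) = 7 + 1/7 = 50/7
26 + 1/(50/7) = 26 + 7/50 = 1307/50
1 + 1/(1307/50) = 1 + 50/1307 = 1357/1307
6 + 1/(1357/1307) = 6 + 1307/1357 = 9449/1357
2 + 1/(9449/1357) = 2 + 1357/9449 = 20255/9449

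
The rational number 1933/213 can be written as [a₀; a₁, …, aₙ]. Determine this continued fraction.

1933 = 9·213 + 16, so a_0 = 9
213 = 13·16 + 5, so a_1 = 13
16 = 3·5 + 1, so a_2 = 3
5 = 5·1 + 0, so a_3 = 5

[9; 13, 3, 5]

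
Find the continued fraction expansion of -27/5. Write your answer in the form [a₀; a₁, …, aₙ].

Apply division with remainder until the remainder is 0:
⌊-27/5⌋ = -6, remainder 3
⌊5/3⌋ = 1, remainder 2
⌊3/2⌋ = 1, remainder 1
⌊2/1⌋ = 2, remainder 0

[-6; 1, 1, 2]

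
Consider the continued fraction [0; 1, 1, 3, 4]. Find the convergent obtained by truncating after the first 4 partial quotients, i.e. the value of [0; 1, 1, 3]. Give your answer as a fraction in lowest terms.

4/7

Start with 3.
1 + 1/(3/1) = 1 + 1/3 = 4/3
1 + 1/(4/3) = 1 + 3/4 = 7/4
0 + 1/(7/4) = 0 + 4/7 = 4/7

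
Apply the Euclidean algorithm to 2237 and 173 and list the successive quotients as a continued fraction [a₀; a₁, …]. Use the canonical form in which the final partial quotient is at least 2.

⌊2237/173⌋ = 12, remainder 161
⌊173/161⌋ = 1, remainder 12
⌊161/12⌋ = 13, remainder 5
⌊12/5⌋ = 2, remainder 2
⌊5/2⌋ = 2, remainder 1
⌊2/1⌋ = 2, remainder 0

[12; 1, 13, 2, 2, 2]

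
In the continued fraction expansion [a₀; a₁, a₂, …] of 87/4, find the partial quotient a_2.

3

Run the Euclidean algorithm, recording each quotient:
87 = 21·4 + 3, so a_0 = 21
4 = 1·3 + 1, so a_1 = 1
3 = 3·1 + 0, so a_2 = 3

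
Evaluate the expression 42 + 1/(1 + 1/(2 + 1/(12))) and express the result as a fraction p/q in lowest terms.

1579/37

Compute successive convergents:
a_0 = 42: 42/1
a_1 = 1: 43/1
a_2 = 2: 128/3
a_3 = 12: 1579/37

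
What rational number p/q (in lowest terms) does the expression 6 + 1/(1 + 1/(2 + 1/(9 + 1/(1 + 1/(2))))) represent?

601/90

Start with 2.
1 + 1/(2/1) = 1 + 1/2 = 3/2
9 + 1/(3/2) = 9 + 2/3 = 29/3
2 + 1/(29/3) = 2 + 3/29 = 61/29
1 + 1/(61/29) = 1 + 29/61 = 90/61
6 + 1/(90/61) = 6 + 61/90 = 601/90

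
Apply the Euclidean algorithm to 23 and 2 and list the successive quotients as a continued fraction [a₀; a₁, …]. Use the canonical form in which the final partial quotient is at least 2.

[11; 2]

23 ÷ 2 → quotient 11, remainder 1
2 ÷ 1 → quotient 2, remainder 0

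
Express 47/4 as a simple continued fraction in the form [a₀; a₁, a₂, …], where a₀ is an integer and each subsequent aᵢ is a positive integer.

[11; 1, 3]

Run the Euclidean algorithm, recording each quotient:
47 = 11·4 + 3, so a_0 = 11
4 = 1·3 + 1, so a_1 = 1
3 = 3·1 + 0, so a_2 = 3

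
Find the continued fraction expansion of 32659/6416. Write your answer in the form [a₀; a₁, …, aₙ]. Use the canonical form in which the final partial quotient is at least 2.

[5; 11, 12, 3, 7, 2]

32659 = 5·6416 + 579, so a_0 = 5
6416 = 11·579 + 47, so a_1 = 11
579 = 12·47 + 15, so a_2 = 12
47 = 3·15 + 2, so a_3 = 3
15 = 7·2 + 1, so a_4 = 7
2 = 2·1 + 0, so a_5 = 2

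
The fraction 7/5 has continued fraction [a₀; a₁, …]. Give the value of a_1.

Run the Euclidean algorithm, recording each quotient:
7 ÷ 5 → quotient 1, remainder 2
5 ÷ 2 → quotient 2, remainder 1

2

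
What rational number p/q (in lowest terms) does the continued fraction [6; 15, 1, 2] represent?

Collapse the nested fraction from the inside out:
Start with 2.
1 + 1/(2/1) = 1 + 1/2 = 3/2
15 + 1/(3/2) = 15 + 2/3 = 47/3
6 + 1/(47/3) = 6 + 3/47 = 285/47

285/47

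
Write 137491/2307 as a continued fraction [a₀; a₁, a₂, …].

Repeatedly divide and take the remainder:
⌊137491/2307⌋ = 59, remainder 1378
⌊2307/1378⌋ = 1, remainder 929
⌊1378/929⌋ = 1, remainder 449
⌊929/449⌋ = 2, remainder 31
⌊449/31⌋ = 14, remainder 15
⌊31/15⌋ = 2, remainder 1
⌊15/1⌋ = 15, remainder 0

[59; 1, 1, 2, 14, 2, 15]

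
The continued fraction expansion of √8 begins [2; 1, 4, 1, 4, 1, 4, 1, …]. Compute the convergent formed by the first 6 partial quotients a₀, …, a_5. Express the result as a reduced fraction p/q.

Work from the innermost term outward:
Start with 1.
4 + 1/(1/1) = 4 + 1/1 = 5/1
1 + 1/(5/1) = 1 + 1/5 = 6/5
4 + 1/(6/5) = 4 + 5/6 = 29/6
1 + 1/(29/6) = 1 + 6/29 = 35/29
2 + 1/(35/29) = 2 + 29/35 = 99/35

99/35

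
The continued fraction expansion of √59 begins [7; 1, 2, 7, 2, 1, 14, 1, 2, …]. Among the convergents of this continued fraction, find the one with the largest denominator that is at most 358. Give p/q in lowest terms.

a_0 = 7: 7/1  (≤ bound)
a_1 = 1: 8/1  (≤ bound)
a_2 = 2: 23/3  (≤ bound)
a_3 = 7: 169/22  (≤ bound)
a_4 = 2: 361/47  (≤ bound)
a_5 = 1: 530/69  (≤ bound)
a_6 = 14: 7781/1013  (> 358, stop)

530/69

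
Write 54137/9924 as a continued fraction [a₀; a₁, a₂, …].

[5; 2, 5, 13, 3, 1, 1, 9]

54137 ÷ 9924 → quotient 5, remainder 4517
9924 ÷ 4517 → quotient 2, remainder 890
4517 ÷ 890 → quotient 5, remainder 67
890 ÷ 67 → quotient 13, remainder 19
67 ÷ 19 → quotient 3, remainder 10
19 ÷ 10 → quotient 1, remainder 9
10 ÷ 9 → quotient 1, remainder 1
9 ÷ 1 → quotient 9, remainder 0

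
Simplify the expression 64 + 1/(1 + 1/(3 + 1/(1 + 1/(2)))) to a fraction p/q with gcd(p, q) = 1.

907/14

Use the convergent recurrence hₖ = aₖ·hₖ₋₁ + hₖ₋₂ (and likewise for the denominators kₖ):
a_0 = 64: 64/1
a_1 = 1: 65/1
a_2 = 3: 259/4
a_3 = 1: 324/5
a_4 = 2: 907/14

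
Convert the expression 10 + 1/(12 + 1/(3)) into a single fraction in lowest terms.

373/37

Start with 3.
12 + 1/(3/1) = 12 + 1/3 = 37/3
10 + 1/(37/3) = 10 + 3/37 = 373/37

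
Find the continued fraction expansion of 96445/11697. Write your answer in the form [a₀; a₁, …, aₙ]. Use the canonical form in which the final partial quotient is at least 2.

[8; 4, 12, 1, 54, 4]

Repeatedly divide and take the remainder:
96445 = 8·11697 + 2869, so a_0 = 8
11697 = 4·2869 + 221, so a_1 = 4
2869 = 12·221 + 217, so a_2 = 12
221 = 1·217 + 4, so a_3 = 1
217 = 54·4 + 1, so a_4 = 54
4 = 4·1 + 0, so a_5 = 4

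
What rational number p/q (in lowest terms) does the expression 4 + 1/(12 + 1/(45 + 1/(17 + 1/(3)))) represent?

Start with 3.
17 + 1/(3/1) = 17 + 1/3 = 52/3
45 + 1/(52/3) = 45 + 3/52 = 2343/52
12 + 1/(2343/52) = 12 + 52/2343 = 28168/2343
4 + 1/(28168/2343) = 4 + 2343/28168 = 115015/28168

115015/28168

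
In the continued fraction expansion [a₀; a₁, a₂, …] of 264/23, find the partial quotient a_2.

11

Run the Euclidean algorithm, recording each quotient:
⌊264/23⌋ = 11, remainder 11
⌊23/11⌋ = 2, remainder 1
⌊11/1⌋ = 11, remainder 0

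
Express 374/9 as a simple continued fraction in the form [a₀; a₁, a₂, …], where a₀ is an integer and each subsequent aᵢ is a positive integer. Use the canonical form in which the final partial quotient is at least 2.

[41; 1, 1, 4]

⌊374/9⌋ = 41, remainder 5
⌊9/5⌋ = 1, remainder 4
⌊5/4⌋ = 1, remainder 1
⌊4/1⌋ = 4, remainder 0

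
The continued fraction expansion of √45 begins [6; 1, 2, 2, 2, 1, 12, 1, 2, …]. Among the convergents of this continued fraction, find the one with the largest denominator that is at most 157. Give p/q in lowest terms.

161/24

a_0 = 6: 6/1  (≤ bound)
a_1 = 1: 7/1  (≤ bound)
a_2 = 2: 20/3  (≤ bound)
a_3 = 2: 47/7  (≤ bound)
a_4 = 2: 114/17  (≤ bound)
a_5 = 1: 161/24  (≤ bound)
a_6 = 12: 2046/305  (> 157, stop)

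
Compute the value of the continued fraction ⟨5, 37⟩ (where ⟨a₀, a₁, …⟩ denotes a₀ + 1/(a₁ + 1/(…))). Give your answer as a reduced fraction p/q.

a_0 = 5: 5/1
a_1 = 37: 186/37

186/37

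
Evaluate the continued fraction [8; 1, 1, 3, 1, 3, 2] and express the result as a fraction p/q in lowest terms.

Starting at the tail and folding back:
Start with 2.
3 + 1/(2/1) = 3 + 1/2 = 7/2
1 + 1/(7/2) = 1 + 2/7 = 9/7
3 + 1/(9/7) = 3 + 7/9 = 34/9
1 + 1/(34/9) = 1 + 9/34 = 43/34
1 + 1/(43/34) = 1 + 34/43 = 77/43
8 + 1/(77/43) = 8 + 43/77 = 659/77

659/77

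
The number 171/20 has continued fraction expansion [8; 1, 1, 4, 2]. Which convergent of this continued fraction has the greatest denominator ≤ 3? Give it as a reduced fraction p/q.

17/2

List convergents until the denominator exceeds the bound:
a_0 = 8: 8/1  (≤ bound)
a_1 = 1: 9/1  (≤ bound)
a_2 = 1: 17/2  (≤ bound)
a_3 = 4: 77/9  (> 3, stop)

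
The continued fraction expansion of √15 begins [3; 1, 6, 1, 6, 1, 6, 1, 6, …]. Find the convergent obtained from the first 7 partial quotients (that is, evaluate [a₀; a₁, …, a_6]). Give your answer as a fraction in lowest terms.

Start with 6.
1 + 1/(6/1) = 1 + 1/6 = 7/6
6 + 1/(7/6) = 6 + 6/7 = 48/7
1 + 1/(48/7) = 1 + 7/48 = 55/48
6 + 1/(55/48) = 6 + 48/55 = 378/55
1 + 1/(378/55) = 1 + 55/378 = 433/378
3 + 1/(433/378) = 3 + 378/433 = 1677/433

1677/433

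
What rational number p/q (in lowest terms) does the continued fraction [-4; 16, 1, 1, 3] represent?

a_0 = -4: -4/1
a_1 = 16: -63/16
a_2 = 1: -67/17
a_3 = 1: -130/33
a_4 = 3: -457/116

-457/116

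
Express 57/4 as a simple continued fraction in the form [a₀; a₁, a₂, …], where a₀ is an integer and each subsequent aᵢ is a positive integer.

[14; 4]

Run the Euclidean algorithm, recording each quotient:
57 = 14·4 + 1, so a_0 = 14
4 = 4·1 + 0, so a_1 = 4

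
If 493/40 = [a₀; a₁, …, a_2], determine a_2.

Repeatedly divide and take the remainder:
⌊493/40⌋ = 12, remainder 13
⌊40/13⌋ = 3, remainder 1
⌊13/1⌋ = 13, remainder 0

13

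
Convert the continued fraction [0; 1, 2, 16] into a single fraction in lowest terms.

33/49

a_0 = 0: 0/1
a_1 = 1: 1/1
a_2 = 2: 2/3
a_3 = 16: 33/49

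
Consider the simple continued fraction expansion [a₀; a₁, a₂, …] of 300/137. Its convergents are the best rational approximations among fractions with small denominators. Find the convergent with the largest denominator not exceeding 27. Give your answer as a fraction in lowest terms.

46/21

a_0 = 2: 2/1  (≤ bound)
a_1 = 5: 11/5  (≤ bound)
a_2 = 3: 35/16  (≤ bound)
a_3 = 1: 46/21  (≤ bound)
a_4 = 2: 127/58  (> 27, stop)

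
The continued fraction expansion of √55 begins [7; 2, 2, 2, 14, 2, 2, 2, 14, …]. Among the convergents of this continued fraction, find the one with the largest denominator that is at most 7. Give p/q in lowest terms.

37/5

a_0 = 7: 7/1  (≤ bound)
a_1 = 2: 15/2  (≤ bound)
a_2 = 2: 37/5  (≤ bound)
a_3 = 2: 89/12  (> 7, stop)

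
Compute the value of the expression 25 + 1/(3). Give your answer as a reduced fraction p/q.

Start with 3.
25 + 1/(3/1) = 25 + 1/3 = 76/3

76/3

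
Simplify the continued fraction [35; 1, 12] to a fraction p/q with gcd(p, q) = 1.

Work from the innermost term outward:
Start with 12.
1 + 1/(12/1) = 1 + 1/12 = 13/12
35 + 1/(13/12) = 35 + 12/13 = 467/13

467/13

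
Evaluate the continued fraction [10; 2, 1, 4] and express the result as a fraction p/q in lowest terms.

a_0 = 10: 10/1
a_1 = 2: 21/2
a_2 = 1: 31/3
a_3 = 4: 145/14

145/14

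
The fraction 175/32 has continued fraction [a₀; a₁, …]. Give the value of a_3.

2

Run the Euclidean algorithm, recording each quotient:
⌊175/32⌋ = 5, remainder 15
⌊32/15⌋ = 2, remainder 2
⌊15/2⌋ = 7, remainder 1
⌊2/1⌋ = 2, remainder 0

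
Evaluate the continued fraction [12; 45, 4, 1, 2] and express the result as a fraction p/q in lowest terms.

7610/633

Starting at the tail and folding back:
Start with 2.
1 + 1/(2/1) = 1 + 1/2 = 3/2
4 + 1/(3/2) = 4 + 2/3 = 14/3
45 + 1/(14/3) = 45 + 3/14 = 633/14
12 + 1/(633/14) = 12 + 14/633 = 7610/633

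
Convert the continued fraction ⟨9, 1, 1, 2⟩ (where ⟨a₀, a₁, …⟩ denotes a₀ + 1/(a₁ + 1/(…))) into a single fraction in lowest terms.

Start with 2.
1 + 1/(2/1) = 1 + 1/2 = 3/2
1 + 1/(3/2) = 1 + 2/3 = 5/3
9 + 1/(5/3) = 9 + 3/5 = 48/5

48/5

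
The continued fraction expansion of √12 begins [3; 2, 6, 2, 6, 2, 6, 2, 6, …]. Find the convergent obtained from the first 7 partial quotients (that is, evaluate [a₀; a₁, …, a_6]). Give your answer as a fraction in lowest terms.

8733/2521

Start with 6.
2 + 1/(6/1) = 2 + 1/6 = 13/6
6 + 1/(13/6) = 6 + 6/13 = 84/13
2 + 1/(84/13) = 2 + 13/84 = 181/84
6 + 1/(181/84) = 6 + 84/181 = 1170/181
2 + 1/(1170/181) = 2 + 181/1170 = 2521/1170
3 + 1/(2521/1170) = 3 + 1170/2521 = 8733/2521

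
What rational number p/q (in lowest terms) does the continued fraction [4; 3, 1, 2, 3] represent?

158/37

Start with 3.
2 + 1/(3/1) = 2 + 1/3 = 7/3
1 + 1/(7/3) = 1 + 3/7 = 10/7
3 + 1/(10/7) = 3 + 7/10 = 37/10
4 + 1/(37/10) = 4 + 10/37 = 158/37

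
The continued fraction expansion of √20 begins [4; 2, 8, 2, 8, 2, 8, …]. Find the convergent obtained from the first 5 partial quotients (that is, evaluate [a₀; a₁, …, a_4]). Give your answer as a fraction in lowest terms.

Build up convergents one term at a time:
a_0 = 4: 4/1
a_1 = 2: 9/2
a_2 = 8: 76/17
a_3 = 2: 161/36
a_4 = 8: 1364/305

1364/305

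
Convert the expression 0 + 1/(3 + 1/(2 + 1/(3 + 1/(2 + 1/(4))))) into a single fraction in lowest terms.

Use the convergent recurrence hₖ = aₖ·hₖ₋₁ + hₖ₋₂ (and likewise for the denominators kₖ):
a_0 = 0: 0/1
a_1 = 3: 1/3
a_2 = 2: 2/7
a_3 = 3: 7/24
a_4 = 2: 16/55
a_5 = 4: 71/244

71/244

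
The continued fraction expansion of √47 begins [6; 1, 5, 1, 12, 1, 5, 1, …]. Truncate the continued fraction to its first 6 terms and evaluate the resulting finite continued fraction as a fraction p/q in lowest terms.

665/97

Start with 1.
12 + 1/(1/1) = 12 + 1/1 = 13/1
1 + 1/(13/1) = 1 + 1/13 = 14/13
5 + 1/(14/13) = 5 + 13/14 = 83/14
1 + 1/(83/14) = 1 + 14/83 = 97/83
6 + 1/(97/83) = 6 + 83/97 = 665/97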